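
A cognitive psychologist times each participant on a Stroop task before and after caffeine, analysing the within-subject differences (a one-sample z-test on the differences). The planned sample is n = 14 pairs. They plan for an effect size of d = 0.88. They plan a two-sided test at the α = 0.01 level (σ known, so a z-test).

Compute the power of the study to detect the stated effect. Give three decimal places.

Noncentrality parameter: δ = d·√n = 0.88 × √14 = 3.2927
Two-sided α = 0.01 → critical value z_{0.005} = 2.576.
Power = Φ(δ − 2.576) + Φ(−δ − 2.576) = Φ(0.717) + Φ(-5.868) = 0.7633 + 0.0000 = 0.7633.

Power ≈ 0.763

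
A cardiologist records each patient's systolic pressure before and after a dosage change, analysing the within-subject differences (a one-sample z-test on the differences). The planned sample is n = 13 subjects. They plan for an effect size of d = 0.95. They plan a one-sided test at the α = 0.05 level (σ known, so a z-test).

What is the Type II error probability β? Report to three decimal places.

β ≈ 0.038

Noncentrality parameter: δ = d·√n = 0.95 × √13 = 3.4253
One-sided α = 0.05 → critical value z_{0.05} = 1.645.
Power = Φ(δ − 1.645) = Φ(1.780) = 0.9625.
Type II error: β = 1 − power = 1 − 0.9625 = 0.0375.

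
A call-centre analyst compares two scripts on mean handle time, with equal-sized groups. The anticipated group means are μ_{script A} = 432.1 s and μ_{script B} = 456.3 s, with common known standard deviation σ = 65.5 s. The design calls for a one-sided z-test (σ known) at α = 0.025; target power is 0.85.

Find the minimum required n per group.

Standardized effect: d = |μ_{script A} − μ_{script B}| / σ = |432.1 − 456.3| / 65.5 = 0.3695
Set Φ(δ − 1.960) = 0.85; then δ − 1.960 = Φ⁻¹(0.85) = 1.036, giving δ = 2.996.
δ = d·√(n/2) ⇒ n = 2(δ/d)² = 2 × (2.996 / 0.3695)² = 131.55.
Round up to the next whole unit.

n = 132 per group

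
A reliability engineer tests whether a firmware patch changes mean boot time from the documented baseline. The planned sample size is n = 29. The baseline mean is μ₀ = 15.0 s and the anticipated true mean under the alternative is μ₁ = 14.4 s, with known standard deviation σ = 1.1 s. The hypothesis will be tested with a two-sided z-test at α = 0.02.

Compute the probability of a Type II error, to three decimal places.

Standardized effect: d = |μ₁ − μ₀| / σ = |14.4 − 15.0| / 1.1 = 0.5455
Noncentrality parameter: δ = d·√n = 0.5455 × √29 = 2.9374
Two-sided α = 0.02 → critical value z_{0.01} = 2.326.
Power = Φ(δ − 2.326) + Φ(−δ − 2.326) = Φ(0.611) + Φ(-5.264) = 0.7294 + 0.0000 = 0.7294.
Type II error: β = 1 − power = 1 − 0.7294 = 0.2706.

β ≈ 0.271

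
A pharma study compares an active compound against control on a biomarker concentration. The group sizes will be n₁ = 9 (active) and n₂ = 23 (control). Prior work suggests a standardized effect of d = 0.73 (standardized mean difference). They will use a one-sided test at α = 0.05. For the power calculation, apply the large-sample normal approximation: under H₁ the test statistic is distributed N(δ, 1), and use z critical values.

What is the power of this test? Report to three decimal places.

Power ≈ 0.584

Noncentrality parameter: δ = d / √(1/n₁ + 1/n₂) = 0.73 / √(1/9 + 1/23) = 1.8567
One-sided α = 0.05 → critical value z_{0.05} = 1.645.
Power = Φ(δ − 1.645) = Φ(0.212) = 0.5839.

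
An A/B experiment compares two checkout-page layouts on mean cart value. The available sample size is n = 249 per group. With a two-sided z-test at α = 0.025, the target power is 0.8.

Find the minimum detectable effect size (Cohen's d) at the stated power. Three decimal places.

d ≈ 0.276

Need Φ(δ − 2.241) = 0.8, so δ = 2.241 + 0.842 = 3.083.
(Lower-tail contribution to power is negligible for δ > 0.)
δ = d·√(n/2) ⇒ d = δ/√(n/2) = 3.083/√(249/2) = 0.2763.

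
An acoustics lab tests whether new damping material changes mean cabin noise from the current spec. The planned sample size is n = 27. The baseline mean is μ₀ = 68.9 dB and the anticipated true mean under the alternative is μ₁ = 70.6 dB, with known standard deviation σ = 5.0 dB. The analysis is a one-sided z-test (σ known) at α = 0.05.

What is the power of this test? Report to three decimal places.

Power ≈ 0.548

Standardized effect: d = |μ₁ − μ₀| / σ = |70.6 − 68.9| / 5.0 = 0.3400
Noncentrality parameter: δ = d·√n = 0.3400 × √27 = 1.7667
One-sided α = 0.05 → critical value z_{0.05} = 1.645.
Power = Φ(δ − 1.645) = Φ(0.122) = 0.5485.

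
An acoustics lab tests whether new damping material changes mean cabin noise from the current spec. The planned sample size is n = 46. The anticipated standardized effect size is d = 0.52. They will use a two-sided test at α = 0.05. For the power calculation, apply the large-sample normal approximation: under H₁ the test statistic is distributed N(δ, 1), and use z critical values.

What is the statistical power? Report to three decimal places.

Noncentrality parameter: δ = d·√n = 0.52 × √46 = 3.5268
Critical value for a two-sided test at α = 0.05: z_{α/2} = 1.960.
Power = Φ(δ − 1.960) + Φ(−δ − 1.960) = Φ(1.567) + Φ(-5.487) = 0.9414 + 0.0000 = 0.9414.

Power ≈ 0.941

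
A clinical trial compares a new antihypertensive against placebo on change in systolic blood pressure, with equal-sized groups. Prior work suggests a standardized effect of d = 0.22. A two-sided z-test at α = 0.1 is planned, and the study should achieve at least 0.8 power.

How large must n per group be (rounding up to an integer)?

n = 256 per group

For power 0.8 need Φ(δ − z_{0.05}) = 0.8, so δ = z_{0.05} + z_{0.20} = 1.645 + 0.842 = 2.486.
(The Φ(−δ − z_{α/2}) term is vanishingly small for δ > 0 and is dropped in the standard sample-size formula.)
δ = d·√(n/2) ⇒ n = 2(δ/d)² = 2 × (2.486 / 0.22)² = 255.48.
Round up to the next whole unit.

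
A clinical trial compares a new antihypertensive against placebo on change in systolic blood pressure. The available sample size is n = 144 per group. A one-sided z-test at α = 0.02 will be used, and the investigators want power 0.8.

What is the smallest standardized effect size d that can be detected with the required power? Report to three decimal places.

d ≈ 0.341

Required noncentrality: δ = z_{0.02} + z_{0.20} = 2.054 + 0.842 = 2.895.
δ = d·√(n/2) ⇒ d = δ/√(n/2) = 2.895/√(144/2) = 0.3412.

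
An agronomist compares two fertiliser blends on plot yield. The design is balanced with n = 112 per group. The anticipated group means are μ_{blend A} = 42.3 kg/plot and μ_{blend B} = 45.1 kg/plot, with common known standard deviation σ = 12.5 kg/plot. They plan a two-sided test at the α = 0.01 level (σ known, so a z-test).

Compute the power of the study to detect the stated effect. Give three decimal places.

Standardized effect: d = |μ_{blend A} − μ_{blend B}| / σ = |42.3 − 45.1| / 12.5 = 0.2240
Noncentrality parameter: δ = d·√(n/2) = 0.2240 × √(112/2) = 1.6763
Two-sided α = 0.01 → critical value z_{0.005} = 2.576.
Power = Φ(δ − 2.576) + Φ(−δ − 2.576) = Φ(-0.900) + Φ(-4.252) = 0.1842 + 0.0000 = 0.1842.

Power ≈ 0.184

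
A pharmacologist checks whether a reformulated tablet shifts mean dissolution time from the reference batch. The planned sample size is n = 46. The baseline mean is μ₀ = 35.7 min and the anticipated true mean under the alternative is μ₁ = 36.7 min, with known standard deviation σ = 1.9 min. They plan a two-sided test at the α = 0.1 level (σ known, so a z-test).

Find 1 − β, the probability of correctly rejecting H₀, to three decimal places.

Standardized effect: d = |μ₁ − μ₀| / σ = |36.7 − 35.7| / 1.9 = 0.5263
Noncentrality parameter: δ = d·√n = 0.5263 × √46 = 3.5696
Critical value for a two-sided test at α = 0.1: z_{α/2} = 1.645.
Power = Φ(δ − 1.645) + Φ(−δ − 1.645) = Φ(1.925) + Φ(-5.215) = 0.9729 + 0.0000 = 0.9729.

Power ≈ 0.973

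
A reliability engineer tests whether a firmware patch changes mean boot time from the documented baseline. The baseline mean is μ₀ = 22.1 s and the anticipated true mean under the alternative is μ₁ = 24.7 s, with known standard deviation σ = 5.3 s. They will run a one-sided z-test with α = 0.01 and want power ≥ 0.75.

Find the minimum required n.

n = 38

Standardized effect: d = |μ₁ − μ₀| / σ = |24.7 − 22.1| / 5.3 = 0.4906
Set Φ(δ − 2.326) = 0.75; then δ − 2.326 = Φ⁻¹(0.75) = 0.674, giving δ = 3.001.
δ = d·√n ⇒ n = (δ/d)² = (3.001 / 0.4906)² = 37.42.
Rounding up, n = 38.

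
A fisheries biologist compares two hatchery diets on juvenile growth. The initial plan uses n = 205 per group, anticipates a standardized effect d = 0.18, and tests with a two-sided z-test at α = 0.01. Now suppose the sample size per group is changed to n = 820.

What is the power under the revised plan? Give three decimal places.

Power ≈ 0.857

With n = 820 per group: δ = d·√(n/2) = 0.18 × √(820/2) = 3.6447. Critical value z_{0.005} = 2.576.
Revised power = Φ(δ − 2.576) + Φ(−δ − 2.576) = Φ(1.069) + Φ(-6.221) = 0.8574 + 0.0000 = 0.8574.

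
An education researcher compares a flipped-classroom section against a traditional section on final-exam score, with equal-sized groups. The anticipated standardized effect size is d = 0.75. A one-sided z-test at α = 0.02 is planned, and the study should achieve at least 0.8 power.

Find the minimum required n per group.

For power 0.8 need Φ(δ − z_{0.02}) = 0.8, so δ = z_{0.02} + z_{0.20} = 2.054 + 0.842 = 2.895.
δ = d·√(n/2) ⇒ n = 2(δ/d)² = 2 × (2.895 / 0.75)² = 29.81.
Rounding up, n = 30 per group.

n = 30 per group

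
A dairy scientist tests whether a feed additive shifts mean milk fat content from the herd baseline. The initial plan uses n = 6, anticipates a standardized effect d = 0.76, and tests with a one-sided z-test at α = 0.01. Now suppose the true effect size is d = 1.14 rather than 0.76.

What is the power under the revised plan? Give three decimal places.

With d = 1.14: δ = d·√n = 1.14 × √6 = 2.7924. Critical value z_{0.01} = 2.326.
Revised power = P(Z > 2.326 − δ) = Φ(0.466) = 0.6794.

Power ≈ 0.679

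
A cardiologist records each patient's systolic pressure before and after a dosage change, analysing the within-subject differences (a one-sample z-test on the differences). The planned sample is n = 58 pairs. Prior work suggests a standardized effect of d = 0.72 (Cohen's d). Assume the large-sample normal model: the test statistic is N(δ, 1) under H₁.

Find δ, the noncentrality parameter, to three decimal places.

δ = d·√n = 0.72 × √58 = 5.4834

δ ≈ 5.483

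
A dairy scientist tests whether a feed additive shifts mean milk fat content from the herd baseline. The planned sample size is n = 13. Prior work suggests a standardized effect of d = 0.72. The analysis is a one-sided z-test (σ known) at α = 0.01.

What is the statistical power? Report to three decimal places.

Power ≈ 0.606

Noncentrality parameter: δ = d·√n = 0.72 × √13 = 2.5960
One-sided α = 0.01 → critical value z_{0.01} = 2.326.
Power = P(Z > 2.326 − δ) = Φ(0.270) = 0.6063.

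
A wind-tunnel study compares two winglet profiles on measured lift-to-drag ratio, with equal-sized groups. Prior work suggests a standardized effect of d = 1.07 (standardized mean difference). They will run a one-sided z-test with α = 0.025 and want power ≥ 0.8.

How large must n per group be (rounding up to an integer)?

Set Φ(δ − 1.960) = 0.8; then δ − 1.960 = Φ⁻¹(0.8) = 0.842, giving δ = 2.802.
δ = d·√(n/2) ⇒ n = 2(δ/d)² = 2 × (2.802 / 1.07)² = 13.71.
Round up to the next whole unit.

n = 14 per group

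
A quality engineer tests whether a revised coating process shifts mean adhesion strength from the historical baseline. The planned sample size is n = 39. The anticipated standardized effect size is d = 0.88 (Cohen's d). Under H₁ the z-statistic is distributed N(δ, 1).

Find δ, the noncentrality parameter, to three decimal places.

δ ≈ 5.496

δ = d·√n = 0.88 × √39 = 5.4956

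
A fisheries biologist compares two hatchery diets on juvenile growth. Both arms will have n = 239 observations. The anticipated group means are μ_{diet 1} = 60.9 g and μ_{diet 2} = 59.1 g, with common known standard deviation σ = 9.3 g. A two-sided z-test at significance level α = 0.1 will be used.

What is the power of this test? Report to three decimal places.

Standardized effect: d = |μ_{diet 1} − μ_{diet 2}| / σ = |60.9 − 59.1| / 9.3 = 0.1935
Noncentrality parameter: δ = d·√(n/2) = 0.1935 × √(239/2) = 2.1158
Critical value for a two-sided test at α = 0.1: z_{α/2} = 1.645.
Power = Φ(δ − 1.645) + Φ(−δ − 1.645) = Φ(0.471) + Φ(-3.761) = 0.6812 + 0.0001 = 0.6812.

Power ≈ 0.681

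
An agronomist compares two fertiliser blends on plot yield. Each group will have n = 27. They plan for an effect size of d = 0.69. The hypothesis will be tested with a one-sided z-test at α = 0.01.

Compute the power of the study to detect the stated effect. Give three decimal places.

Power ≈ 0.583

Noncentrality parameter: λ = d·√(n/2) = 0.69 × √(27/2) = 2.5352
Critical value for a one-sided test at α = 0.01: z_α = 2.326.
Power = Φ(λ − 2.326) = Φ(0.209) = 0.5827.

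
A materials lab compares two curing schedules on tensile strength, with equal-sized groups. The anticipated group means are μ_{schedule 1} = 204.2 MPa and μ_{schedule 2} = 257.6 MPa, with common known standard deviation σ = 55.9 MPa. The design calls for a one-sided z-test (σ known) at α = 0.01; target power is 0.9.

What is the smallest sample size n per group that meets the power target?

Standardized effect: d = |μ_{schedule 1} − μ_{schedule 2}| / σ = |204.2 − 257.6| / 55.9 = 0.9553
For power 0.9 need Φ(δ − z_{0.01}) = 0.9, so δ = z_{0.01} + z_{0.10} = 2.326 + 1.282 = 3.608.
δ = d·√(n/2) ⇒ n = 2(δ/d)² = 2 × (3.608 / 0.9553)² = 28.53.
Rounding up, n = 29 per group.

n = 29 per group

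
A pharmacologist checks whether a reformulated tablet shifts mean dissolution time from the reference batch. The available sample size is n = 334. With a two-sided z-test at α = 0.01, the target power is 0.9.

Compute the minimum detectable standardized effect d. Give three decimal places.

Need Φ(δ − 2.576) = 0.9, so δ = 2.576 + 1.282 = 3.857.
(Lower-tail contribution to power is negligible for δ > 0.)
δ = d·√n ⇒ d = δ/√n = 3.857/√334 = 0.2111.

d ≈ 0.211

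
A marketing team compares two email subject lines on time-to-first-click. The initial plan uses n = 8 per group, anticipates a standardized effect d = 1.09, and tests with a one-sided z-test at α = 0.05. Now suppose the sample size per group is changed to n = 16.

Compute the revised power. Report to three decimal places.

With n = 16 per group: δ = d·√(n/2) = 1.09 × √(16/2) = 3.0830. Critical value z_{0.05} = 1.645.
Revised power = Φ(δ − 1.645) = Φ(1.438) = 0.9248.

Power ≈ 0.925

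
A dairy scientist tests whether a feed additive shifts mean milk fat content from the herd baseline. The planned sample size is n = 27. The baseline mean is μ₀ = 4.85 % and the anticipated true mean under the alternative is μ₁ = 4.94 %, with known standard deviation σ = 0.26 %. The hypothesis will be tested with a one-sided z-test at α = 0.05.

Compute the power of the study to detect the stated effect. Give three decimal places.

Standardized effect: d = |μ₁ − μ₀| / σ = |4.94 − 4.85| / 0.26 = 0.3462
Noncentrality parameter: δ = d·√n = 0.3462 × √27 = 1.7987
Critical value for a one-sided test at α = 0.05: z_α = 1.645.
Power = P(Z > 1.645 − δ) = Φ(0.154) = 0.5611.

Power ≈ 0.561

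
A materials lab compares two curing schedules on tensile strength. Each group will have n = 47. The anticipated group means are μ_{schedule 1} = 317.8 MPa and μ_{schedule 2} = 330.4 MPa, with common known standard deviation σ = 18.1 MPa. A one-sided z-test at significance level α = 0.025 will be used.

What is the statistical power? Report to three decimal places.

Standardized effect: d = |μ_{schedule 1} − μ_{schedule 2}| / σ = |317.8 − 330.4| / 18.1 = 0.6961
Noncentrality parameter: δ = d·√(n/2) = 0.6961 × √(47/2) = 3.3746
One-sided α = 0.025 → critical value z_{0.025} = 1.960.
Power = Φ(δ − 1.960) = Φ(1.415) = 0.9214.

Power ≈ 0.921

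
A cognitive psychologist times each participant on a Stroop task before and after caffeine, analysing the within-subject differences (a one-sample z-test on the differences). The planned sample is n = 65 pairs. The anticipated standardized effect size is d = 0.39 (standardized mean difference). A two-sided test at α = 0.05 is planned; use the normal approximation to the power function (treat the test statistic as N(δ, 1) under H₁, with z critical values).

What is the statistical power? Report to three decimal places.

Power ≈ 0.882

Noncentrality parameter: δ = d·√n = 0.39 × √65 = 3.1443
Critical value for a two-sided test at α = 0.05: z_{α/2} = 1.960.
Power = Φ(δ − 1.960) + Φ(−δ − 1.960) = Φ(1.184) + Φ(-5.104) = 0.8819 + 0.0000 = 0.8819.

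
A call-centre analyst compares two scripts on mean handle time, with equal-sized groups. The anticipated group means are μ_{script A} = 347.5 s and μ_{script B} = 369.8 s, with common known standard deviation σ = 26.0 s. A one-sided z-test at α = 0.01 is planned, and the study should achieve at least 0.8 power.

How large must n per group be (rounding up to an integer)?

n = 28 per group

Standardized effect: d = |μ_{script A} − μ_{script B}| / σ = |347.5 − 369.8| / 26.0 = 0.8577
Set Φ(δ − 2.326) = 0.8; then δ − 2.326 = Φ⁻¹(0.8) = 0.842, giving δ = 3.168.
δ = d·√(n/2) ⇒ n = 2(δ/d)² = 2 × (3.168 / 0.8577)² = 27.29.
Round up to the next whole unit.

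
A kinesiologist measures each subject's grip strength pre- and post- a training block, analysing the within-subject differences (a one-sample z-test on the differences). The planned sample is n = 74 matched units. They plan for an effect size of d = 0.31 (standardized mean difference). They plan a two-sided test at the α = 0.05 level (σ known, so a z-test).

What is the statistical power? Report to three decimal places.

Noncentrality parameter: δ = d·√n = 0.31 × √74 = 2.6667
Critical value for a two-sided test at α = 0.05: z_{α/2} = 1.960.
Power = Φ(δ − 1.960) + Φ(−δ − 1.960) = Φ(0.707) + Φ(-4.627) = 0.7601 + 0.0000 = 0.7601.

Power ≈ 0.760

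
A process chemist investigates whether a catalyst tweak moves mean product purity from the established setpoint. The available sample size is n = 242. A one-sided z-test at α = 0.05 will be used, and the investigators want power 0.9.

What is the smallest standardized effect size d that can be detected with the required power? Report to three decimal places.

d ≈ 0.188

Required noncentrality: δ = z_{0.05} + z_{0.10} = 1.645 + 1.282 = 2.926.
δ = d·√n ⇒ d = δ/√n = 2.926/√242 = 0.1881.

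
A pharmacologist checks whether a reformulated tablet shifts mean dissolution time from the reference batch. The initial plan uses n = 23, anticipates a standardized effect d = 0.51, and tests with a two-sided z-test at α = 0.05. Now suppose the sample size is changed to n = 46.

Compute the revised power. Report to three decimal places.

With n = 46: δ = d·√n = 0.51 × √46 = 3.4590. Critical value z_{0.025} = 1.960.
Revised power = Φ(δ − 1.960) + Φ(−δ − 1.960) = Φ(1.499) + Φ(-5.419) = 0.9331 + 0.0000 = 0.9331.

Power ≈ 0.933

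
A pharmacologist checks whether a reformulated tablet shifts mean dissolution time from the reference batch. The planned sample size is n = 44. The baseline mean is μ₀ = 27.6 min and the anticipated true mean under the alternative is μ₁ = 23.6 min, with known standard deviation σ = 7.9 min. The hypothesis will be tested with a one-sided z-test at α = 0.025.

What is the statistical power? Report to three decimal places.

Standardized effect: d = |μ₁ − μ₀| / σ = |23.6 − 27.6| / 7.9 = 0.5063
Noncentrality parameter: δ = d·√n = 0.5063 × √44 = 3.3586
Critical value for a one-sided test at α = 0.025: z_α = 1.960.
Power = Φ(δ − 1.960) = Φ(1.399) = 0.9190.

Power ≈ 0.919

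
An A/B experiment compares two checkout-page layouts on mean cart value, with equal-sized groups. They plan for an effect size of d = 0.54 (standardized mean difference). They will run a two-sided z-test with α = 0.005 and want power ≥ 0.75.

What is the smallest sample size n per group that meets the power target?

Set Φ(δ − 2.807) = 0.75; then δ − 2.807 = Φ⁻¹(0.75) = 0.674, giving δ = 3.482.
(Ignoring the negligible lower-tail rejection probability gives the usual closed-form inversion.)
δ = d·√(n/2) ⇒ n = 2(δ/d)² = 2 × (3.482 / 0.54)² = 83.13.
Round up to the next whole unit.

n = 84 per group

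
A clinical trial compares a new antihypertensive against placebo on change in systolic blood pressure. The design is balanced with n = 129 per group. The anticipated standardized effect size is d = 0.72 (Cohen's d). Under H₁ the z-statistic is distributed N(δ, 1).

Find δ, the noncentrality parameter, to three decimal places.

δ ≈ 5.782

The noncentrality parameter scales effect size by the design's sample-size factor: δ = d·√(n/2) = 0.72 × √(129/2) = 5.7825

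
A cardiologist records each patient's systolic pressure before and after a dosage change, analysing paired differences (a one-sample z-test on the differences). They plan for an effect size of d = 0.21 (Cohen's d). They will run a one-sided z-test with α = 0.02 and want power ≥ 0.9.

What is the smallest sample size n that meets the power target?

For power 0.9 need Φ(δ − z_{0.02}) = 0.9, so δ = z_{0.02} + z_{0.10} = 2.054 + 1.282 = 3.335.
δ = d·√n ⇒ n = (δ/d)² = (3.335 / 0.21)² = 252.25.
Rounding up, n = 253.

n = 253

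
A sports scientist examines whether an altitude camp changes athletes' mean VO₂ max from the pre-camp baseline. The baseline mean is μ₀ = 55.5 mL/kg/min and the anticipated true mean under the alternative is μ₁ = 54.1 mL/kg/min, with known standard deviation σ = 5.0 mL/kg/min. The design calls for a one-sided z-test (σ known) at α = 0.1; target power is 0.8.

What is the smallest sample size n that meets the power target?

Standardized effect: d = |μ₁ − μ₀| / σ = |54.1 − 55.5| / 5.0 = 0.2800
Set Φ(δ − 1.282) = 0.8; then δ − 1.282 = Φ⁻¹(0.8) = 0.842, giving δ = 2.123.
δ = d·√n ⇒ n = (δ/d)² = (2.123 / 0.2800)² = 57.50.
Round up to the next whole unit.

n = 58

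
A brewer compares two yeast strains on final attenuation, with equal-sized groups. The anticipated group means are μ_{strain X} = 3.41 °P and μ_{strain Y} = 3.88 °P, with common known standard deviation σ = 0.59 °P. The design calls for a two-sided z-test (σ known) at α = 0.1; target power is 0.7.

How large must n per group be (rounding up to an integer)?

Standardized effect: d = |μ_{strain X} − μ_{strain Y}| / σ = |3.41 − 3.88| / 0.59 = 0.7966
For power 0.7 need Φ(δ − z_{0.05}) = 0.7, so δ = z_{0.05} + z_{0.30} = 1.645 + 0.524 = 2.169.
(The Φ(−δ − z_{α/2}) term is vanishingly small for δ > 0 and is dropped in the standard sample-size formula.)
δ = d·√(n/2) ⇒ n = 2(δ/d)² = 2 × (2.169 / 0.7966)² = 14.83.
Rounding up, n = 15 per group.

n = 15 per group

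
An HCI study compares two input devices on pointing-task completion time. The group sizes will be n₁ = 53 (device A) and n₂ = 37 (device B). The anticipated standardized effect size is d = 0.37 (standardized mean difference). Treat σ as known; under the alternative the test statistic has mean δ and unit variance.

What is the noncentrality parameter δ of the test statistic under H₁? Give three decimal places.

δ ≈ 1.727

δ = d / √(1/n₁ + 1/n₂) = 0.37 / √(1/53 + 1/37) = 1.7271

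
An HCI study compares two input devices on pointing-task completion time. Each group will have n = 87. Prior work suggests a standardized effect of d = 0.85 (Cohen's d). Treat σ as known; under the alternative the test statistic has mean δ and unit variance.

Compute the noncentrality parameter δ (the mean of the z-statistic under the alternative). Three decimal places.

δ = d·√(n/2) = 0.85 × √(87/2) = 5.6061

δ ≈ 5.606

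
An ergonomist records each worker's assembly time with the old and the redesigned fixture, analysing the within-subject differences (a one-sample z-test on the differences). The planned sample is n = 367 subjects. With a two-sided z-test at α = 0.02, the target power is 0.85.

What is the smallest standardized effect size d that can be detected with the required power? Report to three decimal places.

Need Φ(δ − 2.326) = 0.85, so δ = 2.326 + 1.036 = 3.363.
(Lower-tail contribution to power is negligible for δ > 0.)
δ = d·√n ⇒ d = δ/√n = 3.363/√367 = 0.1755.

d ≈ 0.176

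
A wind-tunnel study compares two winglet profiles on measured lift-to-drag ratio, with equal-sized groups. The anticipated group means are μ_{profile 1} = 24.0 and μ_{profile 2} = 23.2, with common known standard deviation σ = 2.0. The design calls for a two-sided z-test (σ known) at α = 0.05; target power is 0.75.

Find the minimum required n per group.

Standardized effect: d = |μ_{profile 1} − μ_{profile 2}| / σ = |24.0 − 23.2| / 2.0 = 0.4000
Set Φ(δ − 1.960) = 0.75; then δ − 1.960 = Φ⁻¹(0.75) = 0.674, giving δ = 2.634.
(For δ > 0 the lower-tail rejection region contributes negligibly to power, so the one-term inversion is standard.)
δ = d·√(n/2) ⇒ n = 2(δ/d)² = 2 × (2.634 / 0.4000)² = 86.75.
Rounding up, n = 87 per group.

n = 87 per group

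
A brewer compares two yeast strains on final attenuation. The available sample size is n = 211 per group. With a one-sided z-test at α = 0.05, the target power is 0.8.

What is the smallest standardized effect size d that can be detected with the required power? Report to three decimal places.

Need Φ(δ − 1.645) = 0.8, so δ = 1.645 + 0.842 = 2.486.
δ = d·√(n/2) ⇒ d = δ/√(n/2) = 2.486/√(211/2) = 0.2421.

d ≈ 0.242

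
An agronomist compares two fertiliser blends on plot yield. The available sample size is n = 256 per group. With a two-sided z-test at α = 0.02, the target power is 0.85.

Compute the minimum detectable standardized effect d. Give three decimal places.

d ≈ 0.297

Need Φ(δ − 2.326) = 0.85, so δ = 2.326 + 1.036 = 3.363.
(Lower-tail contribution to power is negligible for δ > 0.)
δ = d·√(n/2) ⇒ d = δ/√(n/2) = 3.363/√(256/2) = 0.2972.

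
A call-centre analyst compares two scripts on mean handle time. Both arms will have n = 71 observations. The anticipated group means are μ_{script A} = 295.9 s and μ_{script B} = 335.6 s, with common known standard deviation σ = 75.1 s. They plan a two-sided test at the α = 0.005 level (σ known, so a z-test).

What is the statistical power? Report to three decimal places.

Power ≈ 0.634

Standardized effect: d = |μ_{script A} − μ_{script B}| / σ = |295.9 − 335.6| / 75.1 = 0.5286
Noncentrality parameter: δ = d·√(n/2) = 0.5286 × √(71/2) = 3.1497
Two-sided α = 0.005 → critical value z_{0.0025} = 2.807.
Power = Φ(δ − 2.807) + Φ(−δ − 2.807) = Φ(0.343) + Φ(-5.957) = 0.6341 + 0.0000 = 0.6341.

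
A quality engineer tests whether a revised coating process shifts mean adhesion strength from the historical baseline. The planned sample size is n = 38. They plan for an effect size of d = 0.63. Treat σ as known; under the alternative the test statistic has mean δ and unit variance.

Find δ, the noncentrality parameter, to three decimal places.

δ ≈ 3.884

δ = d·√n = 0.63 × √38 = 3.8836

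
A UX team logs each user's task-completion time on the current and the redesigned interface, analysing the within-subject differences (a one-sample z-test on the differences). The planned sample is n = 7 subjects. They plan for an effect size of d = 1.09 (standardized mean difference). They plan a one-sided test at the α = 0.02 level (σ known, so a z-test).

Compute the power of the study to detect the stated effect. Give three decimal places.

Power ≈ 0.797

Noncentrality parameter: δ = d·√n = 1.09 × √7 = 2.8839
One-sided α = 0.02 → critical value z_{0.02} = 2.054.
Power = Φ(δ − 2.054) = Φ(0.830) = 0.7968.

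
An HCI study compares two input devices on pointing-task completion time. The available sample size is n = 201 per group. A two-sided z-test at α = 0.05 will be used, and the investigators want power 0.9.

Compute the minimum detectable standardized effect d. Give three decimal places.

d ≈ 0.323

Need Φ(δ − 1.960) = 0.9, so δ = 1.960 + 1.282 = 3.242.
(The second rejection-region term Φ(−δ − z_{α/2}) is negligible and dropped.)
δ = d·√(n/2) ⇒ d = δ/√(n/2) = 3.242/√(201/2) = 0.3233.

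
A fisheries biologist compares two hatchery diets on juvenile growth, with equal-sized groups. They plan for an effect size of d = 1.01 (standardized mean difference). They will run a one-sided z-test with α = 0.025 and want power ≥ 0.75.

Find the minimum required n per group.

Set Φ(δ − 1.960) = 0.75; then δ − 1.960 = Φ⁻¹(0.75) = 0.674, giving δ = 2.634.
δ = d·√(n/2) ⇒ n = 2(δ/d)² = 2 × (2.634 / 1.01)² = 13.61.
Round up to the next whole unit.

n = 14 per group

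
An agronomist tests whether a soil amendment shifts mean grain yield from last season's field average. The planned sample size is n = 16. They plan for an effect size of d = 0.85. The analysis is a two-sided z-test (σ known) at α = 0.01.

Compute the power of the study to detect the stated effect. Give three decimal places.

Power ≈ 0.795

Noncentrality parameter: λ = d·√n = 0.85 × √16 = 3.4000
Critical value for a two-sided test at α = 0.01: z_{α/2} = 2.576.
Power = Φ(λ − 2.576) + Φ(−λ − 2.576) = Φ(0.824) + Φ(-5.976) = 0.7951 + 0.0000 = 0.7951.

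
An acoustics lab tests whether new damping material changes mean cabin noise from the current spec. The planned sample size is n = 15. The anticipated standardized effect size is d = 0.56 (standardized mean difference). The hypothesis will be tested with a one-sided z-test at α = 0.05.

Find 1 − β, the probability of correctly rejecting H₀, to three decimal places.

Power ≈ 0.700

Noncentrality parameter: δ = d·√n = 0.56 × √15 = 2.1689
Critical value for a one-sided test at α = 0.05: z_α = 1.645.
Power = Φ(δ − 1.645) = Φ(0.524) = 0.6999.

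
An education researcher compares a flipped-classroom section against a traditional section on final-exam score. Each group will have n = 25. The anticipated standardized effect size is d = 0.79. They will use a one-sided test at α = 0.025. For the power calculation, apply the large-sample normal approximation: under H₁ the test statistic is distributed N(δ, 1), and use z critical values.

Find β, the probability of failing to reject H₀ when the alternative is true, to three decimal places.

Noncentrality parameter: λ = d·√(n/2) = 0.79 × √(25/2) = 2.7931
Critical value for a one-sided test at α = 0.025: z_α = 1.960.
Power = Φ(λ − 1.960) = Φ(0.833) = 0.7976.
Type II error: β = 1 − power = 1 − 0.7976 = 0.2024.

β ≈ 0.202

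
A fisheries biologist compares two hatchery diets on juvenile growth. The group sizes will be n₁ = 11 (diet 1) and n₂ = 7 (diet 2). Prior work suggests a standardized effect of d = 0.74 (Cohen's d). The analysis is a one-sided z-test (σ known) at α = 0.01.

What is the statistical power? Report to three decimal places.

Noncentrality parameter: δ = d / √(1/n₁ + 1/n₂) = 0.74 / √(1/11 + 1/7) = 1.5305
Critical value for a one-sided test at α = 0.01: z_α = 2.326.
Power = Φ(δ − 2.326) = Φ(-0.796) = 0.2131.

Power ≈ 0.213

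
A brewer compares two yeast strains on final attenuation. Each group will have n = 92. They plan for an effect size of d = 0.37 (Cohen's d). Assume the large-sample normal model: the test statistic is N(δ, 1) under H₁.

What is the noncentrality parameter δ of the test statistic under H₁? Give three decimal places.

δ = d·√(n/2) = 0.37 × √(92/2) = 2.5095

δ ≈ 2.509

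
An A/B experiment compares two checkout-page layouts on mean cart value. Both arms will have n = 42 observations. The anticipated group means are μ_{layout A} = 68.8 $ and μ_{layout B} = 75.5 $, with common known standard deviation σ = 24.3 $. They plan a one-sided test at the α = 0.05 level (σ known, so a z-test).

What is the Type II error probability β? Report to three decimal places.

β ≈ 0.649

Standardized effect: d = |μ_{layout A} − μ_{layout B}| / σ = |68.8 − 75.5| / 24.3 = 0.2757
Noncentrality parameter: δ = d·√(n/2) = 0.2757 × √(42/2) = 1.2635
One-sided α = 0.05 → critical value z_{0.05} = 1.645.
Power = Φ(δ − 1.645) = Φ(-0.381) = 0.3515.
Type II error: β = 1 − power = 1 − 0.3515 = 0.6485.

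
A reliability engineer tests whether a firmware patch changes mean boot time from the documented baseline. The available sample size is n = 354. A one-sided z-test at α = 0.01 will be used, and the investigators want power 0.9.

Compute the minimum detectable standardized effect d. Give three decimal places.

Need Φ(δ − 2.326) = 0.9, so δ = 2.326 + 1.282 = 3.608.
δ = d·√n ⇒ d = δ/√n = 3.608/√354 = 0.1918.

d ≈ 0.192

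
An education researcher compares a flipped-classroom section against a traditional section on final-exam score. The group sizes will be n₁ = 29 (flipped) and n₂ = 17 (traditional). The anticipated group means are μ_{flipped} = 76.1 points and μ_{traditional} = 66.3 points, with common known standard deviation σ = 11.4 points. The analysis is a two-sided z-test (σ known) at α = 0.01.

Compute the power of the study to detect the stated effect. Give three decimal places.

Power ≈ 0.594

Standardized effect: d = |μ_{flipped} − μ_{traditional}| / σ = |76.1 − 66.3| / 11.4 = 0.8596
Noncentrality parameter: λ = d / √(1/n₁ + 1/n₂) = 0.8596 / √(1/29 + 1/17) = 2.8143
Two-sided α = 0.01 → critical value z_{0.005} = 2.576.
Power = Φ(λ − 2.576) + Φ(−λ − 2.576) = Φ(0.238) + Φ(-5.390) = 0.5942 + 0.0000 = 0.5942.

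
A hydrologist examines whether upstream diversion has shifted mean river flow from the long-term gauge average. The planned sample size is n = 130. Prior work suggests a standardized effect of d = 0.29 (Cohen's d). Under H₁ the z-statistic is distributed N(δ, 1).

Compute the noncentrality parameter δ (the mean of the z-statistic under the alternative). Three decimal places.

The noncentrality parameter scales effect size by the design's sample-size factor: δ = d·√n = 0.29 × √130 = 3.3065

δ ≈ 3.307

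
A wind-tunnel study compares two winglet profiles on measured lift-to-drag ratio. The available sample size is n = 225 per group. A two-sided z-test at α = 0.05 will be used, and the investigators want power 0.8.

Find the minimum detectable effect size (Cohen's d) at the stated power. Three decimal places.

d ≈ 0.264

Required noncentrality: δ = z_{0.025} + z_{0.20} = 1.960 + 0.842 = 2.802.
(The second rejection-region term Φ(−δ − z_{α/2}) is negligible and dropped.)
δ = d·√(n/2) ⇒ d = δ/√(n/2) = 2.802/√(225/2) = 0.2641.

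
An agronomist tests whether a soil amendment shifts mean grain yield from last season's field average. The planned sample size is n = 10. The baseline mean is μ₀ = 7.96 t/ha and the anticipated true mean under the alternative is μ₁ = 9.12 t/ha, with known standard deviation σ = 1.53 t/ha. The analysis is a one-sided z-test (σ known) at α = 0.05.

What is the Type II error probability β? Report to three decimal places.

β ≈ 0.226

Standardized effect: d = |μ₁ − μ₀| / σ = |9.12 − 7.96| / 1.53 = 0.7582
Noncentrality parameter: δ = d·√n = 0.7582 × √10 = 2.3975
Critical value for a one-sided test at α = 0.05: z_α = 1.645.
Power = P(Z > 1.645 − δ) = Φ(0.753) = 0.7742.
Type II error: β = 1 − power = 1 − 0.7742 = 0.2258.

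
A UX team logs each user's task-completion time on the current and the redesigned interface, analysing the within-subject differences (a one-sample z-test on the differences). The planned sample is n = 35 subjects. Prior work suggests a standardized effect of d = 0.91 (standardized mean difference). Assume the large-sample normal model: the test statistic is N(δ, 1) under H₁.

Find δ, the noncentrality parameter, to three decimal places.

δ ≈ 5.384

δ = d·√n = 0.91 × √35 = 5.3836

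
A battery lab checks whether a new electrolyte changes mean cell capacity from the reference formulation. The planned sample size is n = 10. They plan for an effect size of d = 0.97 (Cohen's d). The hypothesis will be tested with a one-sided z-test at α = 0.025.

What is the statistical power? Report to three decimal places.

Noncentrality parameter: δ = d·√n = 0.97 × √10 = 3.0674
One-sided α = 0.025 → critical value z_{0.025} = 1.960.
Power = P(Z > 1.960 − δ) = Φ(1.107) = 0.8659.

Power ≈ 0.866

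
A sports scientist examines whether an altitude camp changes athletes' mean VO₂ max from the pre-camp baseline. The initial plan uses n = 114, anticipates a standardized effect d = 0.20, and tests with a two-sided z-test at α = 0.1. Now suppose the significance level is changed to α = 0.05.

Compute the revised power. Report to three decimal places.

Power ≈ 0.570

δ = d·√n = 0.20 × √114 = 2.1354 (unchanged). New critical value: z_{0.025} = 1.960.
Revised power = Φ(δ − 1.960) + Φ(−δ − 1.960) = Φ(0.175) + Φ(-4.095) = 0.5696 + 0.0000 = 0.5697.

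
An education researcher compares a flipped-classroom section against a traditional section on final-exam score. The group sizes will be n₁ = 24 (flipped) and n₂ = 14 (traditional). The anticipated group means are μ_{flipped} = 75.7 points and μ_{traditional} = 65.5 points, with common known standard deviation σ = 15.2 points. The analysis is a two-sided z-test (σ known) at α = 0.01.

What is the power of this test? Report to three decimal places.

Standardized effect: d = |μ_{flipped} − μ_{traditional}| / σ = |75.7 − 65.5| / 15.2 = 0.6711
Noncentrality parameter: δ = d / √(1/n₁ + 1/n₂) = 0.6711 / √(1/24 + 1/14) = 1.9954
Two-sided α = 0.01 → critical value z_{0.005} = 2.576.
Power = Φ(δ − 2.576) + Φ(−δ − 2.576) = Φ(-0.580) + Φ(-4.571) = 0.2808 + 0.0000 = 0.2808.

Power ≈ 0.281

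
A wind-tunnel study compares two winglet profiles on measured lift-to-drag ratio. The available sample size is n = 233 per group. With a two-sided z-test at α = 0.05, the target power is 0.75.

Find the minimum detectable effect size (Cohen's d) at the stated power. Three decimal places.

d ≈ 0.244

Required noncentrality: δ = z_{0.025} + z_{0.25} = 1.960 + 0.674 = 2.634.
(Lower-tail contribution to power is negligible for δ > 0.)
δ = d·√(n/2) ⇒ d = δ/√(n/2) = 2.634/√(233/2) = 0.2441.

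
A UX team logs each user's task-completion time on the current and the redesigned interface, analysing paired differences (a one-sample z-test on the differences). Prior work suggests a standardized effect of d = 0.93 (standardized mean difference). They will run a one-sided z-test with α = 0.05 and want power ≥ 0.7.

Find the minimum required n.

For power 0.7 need Φ(δ − z_{0.05}) = 0.7, so δ = z_{0.05} + z_{0.30} = 1.645 + 0.524 = 2.169.
δ = d·√n ⇒ n = (δ/d)² = (2.169 / 0.93)² = 5.44.
Rounding up, n = 6.

n = 6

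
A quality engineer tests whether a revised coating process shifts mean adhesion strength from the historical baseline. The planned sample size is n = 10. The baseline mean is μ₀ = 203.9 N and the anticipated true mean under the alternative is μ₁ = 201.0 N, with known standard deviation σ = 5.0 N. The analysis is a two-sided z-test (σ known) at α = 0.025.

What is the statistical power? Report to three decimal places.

Power ≈ 0.342

Standardized effect: d = |μ₁ − μ₀| / σ = |201.0 − 203.9| / 5.0 = 0.5800
Noncentrality parameter: δ = d·√n = 0.5800 × √10 = 1.8341
Two-sided α = 0.025 → critical value z_{0.0125} = 2.241.
Power = Φ(δ − 2.241) + Φ(−δ − 2.241) = Φ(-0.407) + Φ(-4.076) = 0.3419 + 0.0000 = 0.3419.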